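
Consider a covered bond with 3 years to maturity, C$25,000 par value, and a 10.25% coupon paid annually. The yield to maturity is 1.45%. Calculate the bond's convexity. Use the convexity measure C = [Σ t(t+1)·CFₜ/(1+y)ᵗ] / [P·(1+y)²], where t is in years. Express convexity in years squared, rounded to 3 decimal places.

10.416

With y = 0.0145:
  t   CF        PV=CF/(1+0.0145)^t    t·PV        t(t+1)·PV
  1     2,562.50     2,525.8748     2,525.8748       5,051.7496
  2     2,562.50     2,489.7731     4,979.5462      14,938.6386
  3    27,562.50    26,397.4790    79,192.4369     316,769.7477
  Σ                 31,413.1269    86,697.8580     336,760.1360
P = 31,413.1269.
Convexity = Σ t(t+1)·PV / [P·(1+y)²] = 336,760.1360 / (31,413.1269 × 1.029210) = 10.41611.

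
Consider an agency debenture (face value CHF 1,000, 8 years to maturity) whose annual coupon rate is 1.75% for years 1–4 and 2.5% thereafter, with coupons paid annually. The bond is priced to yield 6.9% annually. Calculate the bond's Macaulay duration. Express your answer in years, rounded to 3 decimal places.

Periodic yield y = 0.069. Discount each cash flow and weight by its year:
  t   CF        PV=CF/(1+0.069)^t    t·PV
  1        17.50        16.3704        16.3704
  2        17.50        15.3138        30.6276
  3        17.50        14.3253        42.9760
  4        17.50        13.4007        53.6028
  5        25.00        17.9082        89.5409
  6        25.00        16.7523       100.5136
  7        25.00        15.6710       109.6968
  8     1,025.00       601.0384     4,808.3072
  Σ                    710.7801     5,251.6354
Price P = Σ PV = 710.7801.
Macaulay duration = Σ(t·PV) / P = 5,251.6354 / 710.7801 = 7.38855 years.

7.389 years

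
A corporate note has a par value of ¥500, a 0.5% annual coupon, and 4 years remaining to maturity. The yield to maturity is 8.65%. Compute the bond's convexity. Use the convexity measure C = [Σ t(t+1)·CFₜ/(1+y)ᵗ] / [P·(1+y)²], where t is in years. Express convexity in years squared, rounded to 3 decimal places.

16.742

With y = 0.0865:
  t   CF        PV=CF/(1+0.0865)^t    t·PV        t(t+1)·PV
  1         2.50         2.3010         2.3010           4.6019
  2         2.50         2.1178         4.2356          12.7067
  3         2.50         1.9492         5.8475          23.3901
  4       502.50       360.5929     1,442.3715       7,211.8575
  Σ                    366.9608     1,454.7556       7,252.5562
P = 366.9608.
Convexity = Σ t(t+1)·PV / [P·(1+y)²] = 7,252.5562 / (366.9608 × 1.180482) = 16.74218.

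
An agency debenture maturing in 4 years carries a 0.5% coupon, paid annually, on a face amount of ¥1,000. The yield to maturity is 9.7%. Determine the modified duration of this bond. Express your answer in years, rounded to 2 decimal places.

3.61 years

Periodic yield y = 0.097. First find Macaulay duration:
  t   CF        PV=CF/(1+0.097)^t    t·PV
  1         5.00         4.5579         4.5579
  2         5.00         4.1549         8.3097
  3         5.00         3.7875        11.3624
  4     1,005.00       693.9682     2,775.8727
  Σ                    706.4684     2,800.1027
P = 706.4684; Macaulay duration = 2,800.1027 / 706.4684 = 3.96352 years.
Modified duration = D_Mac / (1 + y) = 3.96352 / 1.097 = 3.61306 years.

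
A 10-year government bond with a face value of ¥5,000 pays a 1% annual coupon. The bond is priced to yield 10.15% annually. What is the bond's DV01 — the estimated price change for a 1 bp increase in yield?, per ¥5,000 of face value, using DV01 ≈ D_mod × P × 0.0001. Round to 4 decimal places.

Periodic yield y = 0.1015.
  t   CF        PV=CF/(1+0.1015)^t    t·PV
  1        50.00        45.3926        45.3926
  2        50.00        41.2098        82.4197
  3        50.00        37.4125       112.2374
  4        50.00        33.9650       135.8601
  5        50.00        30.8353       154.1763
  6        50.00        27.9939       167.9632
  7        50.00        25.4143       177.9002
  8        50.00        23.0725       184.5797
  9        50.00        20.9464       188.5176
  10    5,050.00     1,920.6417    19,206.4174
  Σ                  2,206.8841    20,455.4644
P = 2,206.8841; D_Mac = 9.26893 yrs; D_mod = 8.41483 yrs.
DV01 ≈ 8.41483 × 2,206.8841 × 0.0001 = 1.857055.

¥1.8571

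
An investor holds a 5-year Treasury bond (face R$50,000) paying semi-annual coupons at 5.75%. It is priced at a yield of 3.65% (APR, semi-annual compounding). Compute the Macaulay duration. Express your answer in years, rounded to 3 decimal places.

Periodic yield y = 0.01825. Discount each cash flow and weight by its period:
  t   CF        PV=CF/(1+0.01825)^t    t·PV
  1     1,437.50     1,411.7358     1,411.7358
  2     1,437.50     1,386.4334     2,772.8668
  3     1,437.50     1,361.5845     4,084.7535
  4     1,437.50     1,337.1809     5,348.7238
  5     1,437.50     1,313.2148     6,566.0739
  6     1,437.50     1,289.6781     7,738.0689
  7     1,437.50     1,266.5634     8,865.9436
  8     1,437.50     1,243.8629     9,950.9029
  9     1,437.50     1,221.5692    10,994.1231
  10   51,437.50    42,927.5067   429,275.0673
  Σ                 54,759.3298   487,008.2595
Price P = Σ PV = 54,759.3298.
Macaulay duration = Σ(t·PV) / P = 487,008.2595 / 54,759.3298 = 8.89361 half-year periods.
In years: 8.89361 / 2 = 4.44681 years.

4.447 years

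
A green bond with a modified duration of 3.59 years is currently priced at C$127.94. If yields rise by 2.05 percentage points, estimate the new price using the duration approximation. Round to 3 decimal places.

C$118.524

Duration approximation: ΔP/P ≈ -D_mod · Δy = -3.59 × (+0.0205) = -0.073595.
New price ≈ 127.94 × (1 - 0.073595) = 118.5242557.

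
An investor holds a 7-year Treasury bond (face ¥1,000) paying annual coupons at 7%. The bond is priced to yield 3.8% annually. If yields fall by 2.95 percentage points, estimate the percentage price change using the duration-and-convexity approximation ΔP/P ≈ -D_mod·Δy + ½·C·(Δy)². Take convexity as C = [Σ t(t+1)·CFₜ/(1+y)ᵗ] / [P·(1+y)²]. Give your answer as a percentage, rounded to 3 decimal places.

+18.504%

With y = 0.038:
  t   CF        PV=CF/(1+0.038)^t    t·PV        t(t+1)·PV
  1        70.00        67.4374        67.4374         134.8748
  2        70.00        64.9686       129.9371         389.8114
  3        70.00        62.5901       187.7704         751.0818
  4        70.00        60.2988       241.1952       1,205.9759
  5        70.00        58.0913       290.4566       1,742.7397
  6        70.00        55.9647       335.7880       2,350.5160
  7     1,070.00       824.1425     5,768.9974      46,151.9792
  Σ                  1,193.4934     7,021.5822      52,726.9787
P = 1,193.4934; D_Mac = 5.88322 yrs; D_mod = 5.66784 yrs; C = 41.00324.
Duration effect: -5.66784 × (-0.0295) = +0.167201
Convexity effect: 0.5 × 41.00324 × (-0.0295)² = +0.0178415
ΔP/P ≈ +0.167201 + 0.0178415 = +0.185043 = +18.5043%.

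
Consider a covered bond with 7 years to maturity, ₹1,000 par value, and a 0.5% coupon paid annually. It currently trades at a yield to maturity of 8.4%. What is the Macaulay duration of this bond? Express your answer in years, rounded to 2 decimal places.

6.86 years

Periodic yield y = 0.084. Discount each cash flow and weight by its year:
  t   CF        PV=CF/(1+0.084)^t    t·PV
  1         5.00         4.6125         4.6125
  2         5.00         4.2551         8.5102
  3         5.00         3.9254        11.7762
  4         5.00         3.6212        14.4848
  5         5.00         3.3406        16.7030
  6         5.00         3.0817        18.4904
  7     1,005.00       571.4274     3,999.9920
  Σ                    594.2640     4,074.5691
Price P = Σ PV = 594.2640.
Macaulay duration = Σ(t·PV) / P = 4,074.5691 / 594.2640 = 6.85650 years.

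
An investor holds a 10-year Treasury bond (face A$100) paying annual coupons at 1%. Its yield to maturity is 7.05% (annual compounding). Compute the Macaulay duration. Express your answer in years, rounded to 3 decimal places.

Periodic yield y = 0.0705. Discount each cash flow and weight by its year:
  t   CF        PV=CF/(1+0.0705)^t    t·PV
  1         1.00         0.9341         0.9341
  2         1.00         0.8726         1.7452
  3         1.00         0.8152         2.4455
  4         1.00         0.7615         3.0459
  5         1.00         0.7113         3.5566
  6         1.00         0.6645         3.9869
  7         1.00         0.6207         4.3450
  8         1.00         0.5798         4.6387
  9         1.00         0.5417         4.8749
  10      101.00        51.1040       511.0397
  Σ                     57.6054       540.6125
Price P = Σ PV = 57.6054.
Macaulay duration = Σ(t·PV) / P = 540.6125 / 57.6054 = 9.38476 years.

9.385 years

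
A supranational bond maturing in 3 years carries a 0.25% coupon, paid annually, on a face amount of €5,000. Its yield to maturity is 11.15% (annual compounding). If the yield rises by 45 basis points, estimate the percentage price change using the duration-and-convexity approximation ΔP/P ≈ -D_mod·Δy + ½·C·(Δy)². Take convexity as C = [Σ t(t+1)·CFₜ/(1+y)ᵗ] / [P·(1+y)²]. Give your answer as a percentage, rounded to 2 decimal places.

With y = 0.1115:
  t   CF        PV=CF/(1+0.1115)^t    t·PV        t(t+1)·PV
  1        12.50        11.2461        11.2461          22.4921
  2        12.50        10.1179        20.2358          60.7075
  3     5,012.50     3,650.2784    10,950.8351      43,803.3404
  Σ                  3,671.6423    10,982.3170      43,886.5400
P = 3,671.6423; D_Mac = 2.99112 yrs; D_mod = 2.69106 yrs; C = 9.67502.
Duration effect: -2.69106 × (+0.0045) = -0.012110
Convexity effect: 0.5 × 9.67502 × (0.0045)² = +0.0000980
ΔP/P ≈ -0.012110 + 0.0000980 = -0.012012 = -1.2012%.

-1.20%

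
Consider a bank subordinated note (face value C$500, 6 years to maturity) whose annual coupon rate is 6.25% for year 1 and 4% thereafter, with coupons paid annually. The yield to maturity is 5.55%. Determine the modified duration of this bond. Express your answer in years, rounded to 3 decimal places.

Periodic yield y = 0.0555. First find Macaulay duration:
  t   CF        PV=CF/(1+0.0555)^t    t·PV
  1        31.25        29.6068        29.6068
  2        20.00        17.9520        35.9041
  3        20.00        17.0081        51.0242
  4        20.00        16.1138        64.4551
  5        20.00        15.2665        76.3324
  6       520.00       376.0572     2,256.3433
  Σ                    472.0044     2,513.6658
P = 472.0044; Macaulay duration = 2,513.6658 / 472.0044 = 5.32551 years.
Modified duration = D_Mac / (1 + y) = 5.32551 / 1.0555 = 5.04549 years.

5.045 years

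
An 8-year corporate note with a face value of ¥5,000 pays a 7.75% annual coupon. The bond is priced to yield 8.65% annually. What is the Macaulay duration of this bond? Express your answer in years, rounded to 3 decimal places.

Periodic yield y = 0.0865. Discount each cash flow and weight by its year:
  t   CF        PV=CF/(1+0.0865)^t    t·PV
  1       387.50       356.6498       356.6498
  2       387.50       328.2557       656.5114
  3       387.50       302.1221       906.3663
  4       387.50       278.0691     1,112.2765
  5       387.50       255.9311     1,279.6555
  6       387.50       235.5555     1,413.3332
  7       387.50       216.8022     1,517.6151
  8     5,387.50     2,774.2746    22,194.1964
  Σ                  4,747.6601    29,436.6042
Price P = Σ PV = 4,747.6601.
Macaulay duration = Σ(t·PV) / P = 29,436.6042 / 4,747.6601 = 6.20023 years.

6.200 years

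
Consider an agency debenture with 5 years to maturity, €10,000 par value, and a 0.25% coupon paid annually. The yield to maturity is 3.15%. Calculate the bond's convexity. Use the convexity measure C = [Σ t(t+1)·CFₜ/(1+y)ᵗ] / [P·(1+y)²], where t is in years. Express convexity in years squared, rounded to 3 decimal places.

With y = 0.0315:
  t   CF        PV=CF/(1+0.0315)^t    t·PV        t(t+1)·PV
  1        25.00        24.2365        24.2365          48.4731
  2        25.00        23.4964        46.9928         140.9785
  3        25.00        22.7789        68.3366         273.3465
  4        25.00        22.0833        88.3330         441.6651
  5    10,025.00     8,584.9589    42,924.7944     257,548.7666
  Σ                  8,677.5540    43,152.6935     258,453.2298
P = 8,677.5540.
Convexity = Σ t(t+1)·PV / [P·(1+y)²] = 258,453.2298 / (8,677.5540 × 1.063992) = 27.99279.

27.993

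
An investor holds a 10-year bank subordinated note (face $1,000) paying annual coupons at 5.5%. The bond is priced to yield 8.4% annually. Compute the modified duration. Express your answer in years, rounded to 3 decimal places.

Periodic yield y = 0.084. First find Macaulay duration:
  t   CF        PV=CF/(1+0.084)^t    t·PV
  1        55.00        50.7380        50.7380
  2        55.00        46.8063        93.6126
  3        55.00        43.1792       129.5377
  4        55.00        39.8332       159.3329
  5        55.00        36.7465       183.7326
  6        55.00        33.8990       203.3941
  7        55.00        31.2721       218.9050
  8        55.00        28.8488       230.7908
  9        55.00        26.6133       239.5199
  10    1,055.00       470.9336     4,709.3356
  Σ                    808.8702     6,218.8992
P = 808.8702; Macaulay duration = 6,218.8992 / 808.8702 = 7.68838 years.
Modified duration = D_Mac / (1 + y) = 7.68838 / 1.084 = 7.09260 years.

7.093 years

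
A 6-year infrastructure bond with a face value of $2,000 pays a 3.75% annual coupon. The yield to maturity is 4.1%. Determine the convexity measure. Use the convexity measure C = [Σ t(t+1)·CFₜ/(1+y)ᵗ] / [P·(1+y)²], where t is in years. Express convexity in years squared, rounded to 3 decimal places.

With y = 0.041:
  t   CF        PV=CF/(1+0.041)^t    t·PV        t(t+1)·PV
  1        75.00        72.0461        72.0461         144.0922
  2        75.00        69.2086       138.4171         415.2514
  3        75.00        66.4828       199.4483         797.7932
  4        75.00        63.8643       255.4573       1,277.2866
  5        75.00        61.3490       306.7451       1,840.4705
  6     2,075.00     1,630.4734     9,782.8405      68,479.8837
  Σ                  1,963.4242    10,754.9545      72,954.7776
P = 1,963.4242.
Convexity = Σ t(t+1)·PV / [P·(1+y)²] = 72,954.7776 / (1,963.4242 × 1.083681) = 34.28768.

34.288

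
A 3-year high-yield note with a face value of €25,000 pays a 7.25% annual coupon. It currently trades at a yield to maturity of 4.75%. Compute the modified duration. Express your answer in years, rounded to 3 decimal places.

2.681 years

Periodic yield y = 0.0475. First find Macaulay duration:
  t   CF        PV=CF/(1+0.0475)^t    t·PV
  1     1,812.50     1,730.3103     1,730.3103
  2     1,812.50     1,651.8475     3,303.6950
  3    26,812.50    23,327.8769    69,983.6307
  Σ                 26,710.0347    75,017.6359
P = 26,710.0347; Macaulay duration = 75,017.6359 / 26,710.0347 = 2.80859 years.
Modified duration = D_Mac / (1 + y) = 2.80859 / 1.0475 = 2.68124 years.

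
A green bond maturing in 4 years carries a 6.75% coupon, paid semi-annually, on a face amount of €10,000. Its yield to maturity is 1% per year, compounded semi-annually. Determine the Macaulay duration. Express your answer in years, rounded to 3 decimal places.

Periodic yield y = 0.005. Discount each cash flow and weight by its period:
  t   CF        PV=CF/(1+0.005)^t    t·PV
  1       337.50       335.8209       335.8209
  2       337.50       334.1501       668.3003
  3       337.50       332.4877       997.4631
  4       337.50       330.8335     1,323.3342
  5       337.50       329.1876     1,645.9380
  6       337.50       327.5499     1,965.2991
  7       337.50       325.9203     2,281.4418
  8    10,337.50     9,933.1508    79,465.2064
  Σ                 12,249.1008    88,682.8037
Price P = Σ PV = 12,249.1008.
Macaulay duration = Σ(t·PV) / P = 88,682.8037 / 12,249.1008 = 7.23994 half-year periods.
In years: 7.23994 / 2 = 3.61997 years.

3.620 years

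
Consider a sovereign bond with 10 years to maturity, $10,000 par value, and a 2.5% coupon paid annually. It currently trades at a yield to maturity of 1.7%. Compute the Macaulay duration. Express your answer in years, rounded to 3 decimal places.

Periodic yield y = 0.017. Discount each cash flow and weight by its year:
  t   CF        PV=CF/(1+0.017)^t    t·PV
  1       250.00       245.8210       245.8210
  2       250.00       241.7119       483.4239
  3       250.00       237.6715       713.0146
  4       250.00       233.6986       934.7946
  5       250.00       229.7922     1,148.9609
  6       250.00       225.9510     1,355.7061
  7       250.00       222.1741     1,555.2184
  8       250.00       218.4602     1,747.6818
  9       250.00       214.8085     1,933.2764
  10   10,250.00     8,659.9291    86,599.2910
  Σ                 10,730.0182    96,717.1886
Price P = Σ PV = 10,730.0182.
Macaulay duration = Σ(t·PV) / P = 96,717.1886 / 10,730.0182 = 9.01370 years.

9.014 years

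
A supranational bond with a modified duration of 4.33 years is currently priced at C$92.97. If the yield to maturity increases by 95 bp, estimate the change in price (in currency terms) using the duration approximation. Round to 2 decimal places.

Duration approximation: ΔP/P ≈ -D_mod · Δy = -4.33 × (+0.0095) = -0.041135.
ΔP ≈ 92.97 × (-0.041135) = -3.82432095.

-C$3.82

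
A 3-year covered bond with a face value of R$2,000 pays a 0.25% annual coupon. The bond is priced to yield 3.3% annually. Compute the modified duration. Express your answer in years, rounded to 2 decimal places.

Periodic yield y = 0.033. First find Macaulay duration:
  t   CF        PV=CF/(1+0.033)^t    t·PV
  1         5.00         4.8403         4.8403
  2         5.00         4.6856         9.3713
  3     2,005.00     1,818.9192     5,456.7577
  Σ                  1,828.4451     5,470.9692
P = 1,828.4451; Macaulay duration = 5,470.9692 / 1,828.4451 = 2.99214 years.
Modified duration = D_Mac / (1 + y) = 2.99214 / 1.033 = 2.89656 years.

2.90 years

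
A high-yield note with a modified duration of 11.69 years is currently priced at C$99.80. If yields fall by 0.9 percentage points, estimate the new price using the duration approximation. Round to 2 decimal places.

Duration approximation: ΔP/P ≈ -D_mod · Δy = -11.69 × (-0.009) = +0.105210.
New price ≈ 99.80 × (1 + 0.105210) = 110.299958.

C$110.30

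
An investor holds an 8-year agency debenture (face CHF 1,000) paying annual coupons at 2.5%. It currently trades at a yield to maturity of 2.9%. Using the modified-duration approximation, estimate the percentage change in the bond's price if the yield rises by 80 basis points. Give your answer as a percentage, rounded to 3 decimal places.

-5.705%

Periodic yield y = 0.029. Modified duration first:
  t   CF        PV=CF/(1+0.029)^t    t·PV
  1        25.00        24.2954        24.2954
  2        25.00        23.6107        47.2214
  3        25.00        22.9453        68.8359
  4        25.00        22.2986        89.1946
  5        25.00        21.6702       108.3511
  6        25.00        21.0595       126.3569
  7        25.00        20.4660       143.2618
  8     1,025.00       815.4566     6,523.6530
  Σ                    971.8024     7,131.1702
P = 971.8024; D_Mac = 7.33809 yrs; D_mod = 7.33809/(1+0.029) = 7.13128 yrs.
ΔP/P ≈ -D_mod · Δy = -7.13128 × (+0.008) = -0.057050 = -5.7050%.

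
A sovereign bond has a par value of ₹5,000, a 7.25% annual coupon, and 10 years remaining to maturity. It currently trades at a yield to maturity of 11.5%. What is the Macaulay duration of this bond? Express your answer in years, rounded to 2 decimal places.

7.02 years

Periodic yield y = 0.115. Discount each cash flow and weight by its year:
  t   CF        PV=CF/(1+0.115)^t    t·PV
  1       362.50       325.1121       325.1121
  2       362.50       291.5804       583.1607
  3       362.50       261.5071       784.5212
  4       362.50       234.5355       938.1419
  5       362.50       210.3457     1,051.7286
  6       362.50       188.6509     1,131.9052
  7       362.50       169.1936     1,184.3552
  8       362.50       151.7431     1,213.9451
  9       362.50       136.0925     1,224.8325
  10    5,362.50     1,805.5879    18,055.8788
  Σ                  3,774.3487    26,493.5814
Price P = Σ PV = 3,774.3487.
Macaulay duration = Σ(t·PV) / P = 26,493.5814 / 3,774.3487 = 7.01938 years.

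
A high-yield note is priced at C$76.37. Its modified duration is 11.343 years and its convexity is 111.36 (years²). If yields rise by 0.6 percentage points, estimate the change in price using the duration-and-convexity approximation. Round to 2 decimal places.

-C$5.04

Duration effect: -D_mod·Δy = -11.343 × (+0.006) = -0.068058
Convexity effect: ½·C·(Δy)² = 0.5 × 111.36 × (0.006)² = +0.00200448
ΔP/P ≈ -0.068058 + 0.00200448 = -0.06605352
ΔP ≈ 76.37 × (-0.06605352) = -5.0445073224.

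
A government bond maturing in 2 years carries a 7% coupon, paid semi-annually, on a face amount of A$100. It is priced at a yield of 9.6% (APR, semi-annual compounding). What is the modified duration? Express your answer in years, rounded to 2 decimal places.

Periodic yield y = 0.048. First find Macaulay duration:
  t   CF        PV=CF/(1+0.048)^t    t·PV
  1         3.50         3.3397         3.3397
  2         3.50         3.1867         6.3735
  3         3.50         3.0408         9.1223
  4       103.50        85.8016       343.2063
  Σ                     95.3688       362.0417
P = 95.3688; Macaulay duration = 362.0417 / 95.3688 = 3.79623 half-year periods = 1.89811 years.
Modified duration = D_Mac / (1 + y) = 1.89811 / 1.048 = 1.81118 years.

1.81 years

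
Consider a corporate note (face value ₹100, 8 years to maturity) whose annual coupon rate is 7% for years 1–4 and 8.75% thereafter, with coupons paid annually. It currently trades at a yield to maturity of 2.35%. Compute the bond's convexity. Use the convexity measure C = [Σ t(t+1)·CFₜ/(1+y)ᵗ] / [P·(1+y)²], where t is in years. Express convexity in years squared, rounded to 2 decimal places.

52.88

With y = 0.0235:
  t   CF        PV=CF/(1+0.0235)^t    t·PV        t(t+1)·PV
  1         7.00         6.8393         6.8393          13.6786
  2         7.00         6.6822        13.3645          40.0935
  3         7.00         6.5288        19.5865          78.3458
  4         7.00         6.3789        25.5157         127.5783
  5         8.75         7.7906        38.9528         233.7169
  6         8.75         7.6117        45.6701         319.6909
  7         8.75         7.4369        52.0584         416.4675
  8       108.75        90.3081       722.4644       6,502.1800
  Σ                    139.5765       924.4517       7,731.7513
P = 139.5765.
Convexity = Σ t(t+1)·PV / [P·(1+y)²] = 7,731.7513 / (139.5765 × 1.047552) = 52.87982.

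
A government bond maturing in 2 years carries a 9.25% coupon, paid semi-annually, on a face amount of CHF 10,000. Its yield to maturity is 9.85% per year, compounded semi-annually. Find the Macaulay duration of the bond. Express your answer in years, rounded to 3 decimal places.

Periodic yield y = 0.04925. Discount each cash flow and weight by its period:
  t   CF        PV=CF/(1+0.04925)^t    t·PV
  1       462.50       440.7910       440.7910
  2       462.50       420.1011       840.2021
  3       462.50       400.3822     1,201.1467
  4    10,462.50     8,632.1615    34,528.6462
  Σ                  9,893.4359    37,010.7861
Price P = Σ PV = 9,893.4359.
Macaulay duration = Σ(t·PV) / P = 37,010.7861 / 9,893.4359 = 3.74094 half-year periods.
In years: 3.74094 / 2 = 1.87047 years.

1.870 years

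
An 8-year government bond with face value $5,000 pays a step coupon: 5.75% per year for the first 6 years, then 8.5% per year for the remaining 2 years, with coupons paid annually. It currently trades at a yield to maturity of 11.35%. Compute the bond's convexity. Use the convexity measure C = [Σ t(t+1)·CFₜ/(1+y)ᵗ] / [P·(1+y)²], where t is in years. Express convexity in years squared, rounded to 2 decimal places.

42.73

With y = 0.1135:
  t   CF        PV=CF/(1+0.1135)^t    t·PV        t(t+1)·PV
  1       287.50       258.1949       258.1949         516.3898
  2       287.50       231.8769       463.7537       1,391.2611
  3       287.50       208.2415       624.7244       2,498.8974
  4       287.50       187.0152       748.0609       3,740.3045
  5       287.50       167.9526       839.7630       5,038.5781
  6       287.50       150.8331       904.9983       6,334.9882
  7       425.00       200.2430     1,401.7011      11,213.6090
  8     5,425.00     2,295.5036    18,364.0285     165,276.2567
  Σ                  3,699.8607    23,605.2248     196,010.2848
P = 3,699.8607.
Convexity = Σ t(t+1)·PV / [P·(1+y)²] = 196,010.2848 / (3,699.8607 × 1.239882) = 42.72805.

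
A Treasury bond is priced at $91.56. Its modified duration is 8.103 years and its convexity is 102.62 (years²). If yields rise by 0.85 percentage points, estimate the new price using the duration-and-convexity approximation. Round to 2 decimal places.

$85.59

Duration effect: -D_mod·Δy = -8.103 × (+0.0085) = -0.0688755
Convexity effect: ½·C·(Δy)² = 0.5 × 102.62 × (0.0085)² = +0.0037071475
ΔP/P ≈ -0.0688755 + 0.0037071475 = -0.0651683525
New price ≈ 91.56 × (1 - 0.0651683525) = 85.5931856451.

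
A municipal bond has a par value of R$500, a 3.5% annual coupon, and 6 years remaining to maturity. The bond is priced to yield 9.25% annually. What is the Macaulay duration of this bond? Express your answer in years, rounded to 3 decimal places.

5.423 years

Periodic yield y = 0.0925. Discount each cash flow and weight by its year:
  t   CF        PV=CF/(1+0.0925)^t    t·PV
  1        17.50        16.0183        16.0183
  2        17.50        14.6621        29.3241
  3        17.50        13.4207        40.2620
  4        17.50        12.2844        49.1374
  5        17.50        11.2443        56.2213
  6       517.50       304.3559     1,826.1352
  Σ                    371.9855     2,017.0983
Price P = Σ PV = 371.9855.
Macaulay duration = Σ(t·PV) / P = 2,017.0983 / 371.9855 = 5.42252 years.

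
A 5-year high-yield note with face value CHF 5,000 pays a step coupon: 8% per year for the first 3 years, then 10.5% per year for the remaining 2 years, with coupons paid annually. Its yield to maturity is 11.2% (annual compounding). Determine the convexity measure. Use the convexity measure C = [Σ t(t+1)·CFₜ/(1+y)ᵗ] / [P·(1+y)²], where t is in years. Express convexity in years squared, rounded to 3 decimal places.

19.568

With y = 0.112:
  t   CF        PV=CF/(1+0.112)^t    t·PV        t(t+1)·PV
  1       400.00       359.7122       359.7122         719.4245
  2       400.00       323.4822       646.9644       1,940.8933
  3       400.00       290.9013       872.7038       3,490.8153
  4       525.00       343.3525     1,373.4098       6,867.0491
  5     5,525.00     3,249.4387    16,247.1934      97,483.1605
  Σ                  4,566.8869    19,499.9837     110,501.3427
P = 4,566.8869.
Convexity = Σ t(t+1)·PV / [P·(1+y)²] = 110,501.3427 / (4,566.8869 × 1.236544) = 19.56761.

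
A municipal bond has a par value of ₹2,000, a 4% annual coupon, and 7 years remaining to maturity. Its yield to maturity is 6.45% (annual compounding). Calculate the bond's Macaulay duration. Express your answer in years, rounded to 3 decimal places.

Periodic yield y = 0.0645. Discount each cash flow and weight by its year:
  t   CF        PV=CF/(1+0.0645)^t    t·PV
  1        80.00        75.1527        75.1527
  2        80.00        70.5990       141.1980
  3        80.00        66.3213       198.9639
  4        80.00        62.3028       249.2111
  5        80.00        58.5277       292.6386
  6        80.00        54.9814       329.8886
  7     2,080.00     1,342.9000     9,400.3000
  Σ                  1,730.7849    10,687.3528
Price P = Σ PV = 1,730.7849.
Macaulay duration = Σ(t·PV) / P = 10,687.3528 / 1,730.7849 = 6.17486 years.

6.175 years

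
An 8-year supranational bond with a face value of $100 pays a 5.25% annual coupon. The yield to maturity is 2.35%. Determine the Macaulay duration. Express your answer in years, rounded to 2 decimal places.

Periodic yield y = 0.0235. Discount each cash flow and weight by its year:
  t   CF        PV=CF/(1+0.0235)^t    t·PV
  1         5.25         5.1295         5.1295
  2         5.25         5.0117        10.0234
  3         5.25         4.8966        14.6898
  4         5.25         4.7842        19.1367
  5         5.25         4.6743        23.3717
  6         5.25         4.5670        27.4021
  7         5.25         4.4622        31.2351
  8       105.25        87.4016       699.2127
  Σ                    120.9270       830.2009
Price P = Σ PV = 120.9270.
Macaulay duration = Σ(t·PV) / P = 830.2009 / 120.9270 = 6.86531 years.

6.87 years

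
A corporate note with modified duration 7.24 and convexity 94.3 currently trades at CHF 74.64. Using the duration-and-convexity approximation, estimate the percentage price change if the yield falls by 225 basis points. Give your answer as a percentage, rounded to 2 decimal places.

Duration effect: -D_mod·Δy = -7.24 × (-0.0225) = +0.162900
Convexity effect: ½·C·(Δy)² = 0.5 × 94.3 × (-0.0225)² = +0.0238696875
ΔP/P ≈ +0.162900 + 0.0238696875 = +0.1867696875
= +18.67696875%.

+18.68%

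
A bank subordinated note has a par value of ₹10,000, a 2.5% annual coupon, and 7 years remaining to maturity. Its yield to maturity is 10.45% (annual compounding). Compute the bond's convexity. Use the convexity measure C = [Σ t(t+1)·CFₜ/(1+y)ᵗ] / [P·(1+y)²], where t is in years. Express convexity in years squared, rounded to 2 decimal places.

With y = 0.1045:
  t   CF        PV=CF/(1+0.1045)^t    t·PV        t(t+1)·PV
  1       250.00       226.3468       226.3468         452.6935
  2       250.00       204.9314       409.8629       1,229.5886
  3       250.00       185.5423       556.6268       2,226.5071
  4       250.00       167.9876       671.9502       3,359.7512
  5       250.00       152.0938       760.4688       4,562.8129
  6       250.00       137.7037       826.2223       5,783.5564
  7    10,250.00     5,111.6819    35,781.7736     286,254.1891
  Σ                  6,186.2875    39,233.2515     303,869.0989
P = 6,186.2875.
Convexity = Σ t(t+1)·PV / [P·(1+y)²] = 303,869.0989 / (6,186.2875 × 1.219920) = 40.26475.

40.26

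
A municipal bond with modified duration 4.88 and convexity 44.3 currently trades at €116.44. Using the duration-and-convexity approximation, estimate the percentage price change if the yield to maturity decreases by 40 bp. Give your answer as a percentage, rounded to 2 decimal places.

+1.99%

Duration effect: -D_mod·Δy = -4.88 × (-0.004) = +0.019520
Convexity effect: ½·C·(Δy)² = 0.5 × 44.3 × (-0.004)² = +0.0003544
ΔP/P ≈ +0.019520 + 0.0003544 = +0.0198744
= +1.98744%.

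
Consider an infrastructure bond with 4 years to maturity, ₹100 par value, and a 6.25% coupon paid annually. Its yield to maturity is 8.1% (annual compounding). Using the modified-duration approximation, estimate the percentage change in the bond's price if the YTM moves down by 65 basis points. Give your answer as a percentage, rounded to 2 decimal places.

+2.19%

Periodic yield y = 0.081. Modified duration first:
  t   CF        PV=CF/(1+0.081)^t    t·PV
  1         6.25         5.7817         5.7817
  2         6.25         5.3485        10.6969
  3         6.25         4.9477        14.8431
  4       106.25        77.8083       311.2334
  Σ                     93.8862       342.5551
P = 93.8862; D_Mac = 3.64862 yrs; D_mod = 3.64862/(1+0.081) = 3.37523 yrs.
ΔP/P ≈ -D_mod · Δy = -3.37523 × (-0.0065) = +0.021939 = +2.1939%.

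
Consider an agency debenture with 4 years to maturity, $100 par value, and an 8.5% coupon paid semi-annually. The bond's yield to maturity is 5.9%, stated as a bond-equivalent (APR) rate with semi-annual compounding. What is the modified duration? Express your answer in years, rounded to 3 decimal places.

Periodic yield y = 0.0295. First find Macaulay duration:
  t   CF        PV=CF/(1+0.0295)^t    t·PV
  1         4.25         4.1282         4.1282
  2         4.25         4.0099         8.0198
  3         4.25         3.8950        11.6851
  4         4.25         3.7834        15.1336
  5         4.25         3.6750        18.3750
  6         4.25         3.5697        21.4182
  7         4.25         3.4674        24.2718
  8       104.25        82.6162       660.9297
  Σ                    109.1449       763.9614
P = 109.1449; Macaulay duration = 763.9614 / 109.1449 = 6.99952 half-year periods = 3.49976 years.
Modified duration = D_Mac / (1 + y) = 3.49976 / 1.0295 = 3.39947 years.

3.399 years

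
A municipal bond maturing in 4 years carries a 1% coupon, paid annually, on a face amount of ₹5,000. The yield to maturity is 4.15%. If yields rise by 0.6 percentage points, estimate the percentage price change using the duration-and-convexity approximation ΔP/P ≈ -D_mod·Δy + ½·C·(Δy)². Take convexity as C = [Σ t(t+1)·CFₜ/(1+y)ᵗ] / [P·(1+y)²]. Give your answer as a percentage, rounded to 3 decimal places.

With y = 0.0415:
  t   CF        PV=CF/(1+0.0415)^t    t·PV        t(t+1)·PV
  1        50.00        48.0077        48.0077          96.0154
  2        50.00        46.0947        92.1895         276.5685
  3        50.00        44.2580       132.7741         531.0965
  4     5,050.00     4,291.9463    17,167.7853      85,838.9263
  Σ                  4,430.3068    17,440.7566      86,742.6066
P = 4,430.3068; D_Mac = 3.93669 yrs; D_mod = 3.77983 yrs; C = 18.05012.
Duration effect: -3.77983 × (+0.006) = -0.022679
Convexity effect: 0.5 × 18.05012 × (0.006)² = +0.0003249
ΔP/P ≈ -0.022679 + 0.0003249 = -0.022354 = -2.2354%.

-2.235%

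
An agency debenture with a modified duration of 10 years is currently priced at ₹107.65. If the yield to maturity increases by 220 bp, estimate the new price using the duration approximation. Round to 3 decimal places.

₹83.967

Duration approximation: ΔP/P ≈ -D_mod · Δy = -10 × (+0.022) = -0.220000.
New price ≈ 107.65 × (1 - 0.220000) = 83.96700.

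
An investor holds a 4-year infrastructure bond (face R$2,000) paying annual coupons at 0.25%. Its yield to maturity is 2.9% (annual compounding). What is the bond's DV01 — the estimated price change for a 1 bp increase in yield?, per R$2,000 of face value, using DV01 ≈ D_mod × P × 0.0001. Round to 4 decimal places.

R$0.6979

Periodic yield y = 0.029.
  t   CF        PV=CF/(1+0.029)^t    t·PV
  1         5.00         4.8591         4.8591
  2         5.00         4.7221         9.4443
  3         5.00         4.5891        13.7672
  4     2,005.00     1,788.3515     7,153.4059
  Σ                  1,802.5218     7,181.4765
P = 1,802.5218; D_Mac = 3.98413 yrs; D_mod = 3.87184 yrs.
DV01 ≈ 3.87184 × 1,802.5218 × 0.0001 = 0.697908.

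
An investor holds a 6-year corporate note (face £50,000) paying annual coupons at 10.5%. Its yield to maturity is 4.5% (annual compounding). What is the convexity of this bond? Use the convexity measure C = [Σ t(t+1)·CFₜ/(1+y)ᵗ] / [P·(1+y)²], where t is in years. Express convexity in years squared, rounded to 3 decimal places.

With y = 0.045:
  t   CF        PV=CF/(1+0.045)^t    t·PV        t(t+1)·PV
  1     5,250.00     5,023.9234     5,023.9234      10,047.8469
  2     5,250.00     4,807.5822     9,615.1645      28,845.4935
  3     5,250.00     4,600.5572    13,801.6715      55,206.6861
  4     5,250.00     4,402.4471    17,609.7882      88,048.9411
  5     5,250.00     4,212.8680    21,064.3400     126,386.0398
  6    55,250.00    42,426.2395   254,557.4372   1,781,902.0607
  Σ                 65,473.6174   321,672.3249   2,090,437.0680
P = 65,473.6174.
Convexity = Σ t(t+1)·PV / [P·(1+y)²] = 2,090,437.0680 / (65,473.6174 × 1.092025) = 29.23736.

29.237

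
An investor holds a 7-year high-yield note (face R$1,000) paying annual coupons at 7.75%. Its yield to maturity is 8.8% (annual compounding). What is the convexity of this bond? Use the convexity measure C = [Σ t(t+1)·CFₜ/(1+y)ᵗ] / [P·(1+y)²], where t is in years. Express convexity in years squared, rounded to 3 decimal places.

With y = 0.088:
  t   CF        PV=CF/(1+0.088)^t    t·PV        t(t+1)·PV
  1        77.50        71.2316        71.2316         142.4632
  2        77.50        65.4702       130.9405         392.8214
  3        77.50        60.1749       180.5246         722.0982
  4        77.50        55.3078       221.2311       1,106.1553
  5        77.50        50.8343       254.1717       1,525.0303
  6        77.50        46.7227       280.3365       1,962.3552
  7     1,077.50       597.0559     4,179.3915      33,435.1317
  Σ                    946.7975     5,317.8273      39,286.0554
P = 946.7975.
Convexity = Σ t(t+1)·PV / [P·(1+y)²] = 39,286.0554 / (946.7975 × 1.183744) = 35.05287.

35.053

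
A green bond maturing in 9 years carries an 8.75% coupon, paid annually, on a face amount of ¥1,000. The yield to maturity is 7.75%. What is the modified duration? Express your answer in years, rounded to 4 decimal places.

Periodic yield y = 0.0775. First find Macaulay duration:
  t   CF        PV=CF/(1+0.0775)^t    t·PV
  1        87.50        81.2065        81.2065
  2        87.50        75.3657       150.7313
  3        87.50        69.9449       209.8348
  4        87.50        64.9141       259.6563
  5        87.50        60.2451       301.2255
  6        87.50        55.9119       335.4715
  7        87.50        51.8904       363.2329
  8        87.50        48.1582       385.2652
  9     1,087.50       555.4868     4,999.3813
  Σ                  1,063.1236     7,086.0053
P = 1,063.1236; Macaulay duration = 7,086.0053 / 1,063.1236 = 6.66527 years.
Modified duration = D_Mac / (1 + y) = 6.66527 / 1.0775 = 6.18587 years.

6.1859 years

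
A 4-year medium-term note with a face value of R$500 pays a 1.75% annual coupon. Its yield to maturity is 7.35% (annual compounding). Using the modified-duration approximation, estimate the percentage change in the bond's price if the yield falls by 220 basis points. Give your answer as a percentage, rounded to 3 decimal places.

Periodic yield y = 0.0735. Modified duration first:
  t   CF        PV=CF/(1+0.0735)^t    t·PV
  1         8.75         8.1509         8.1509
  2         8.75         7.5928        15.1857
  3         8.75         7.0730        21.2189
  4       508.75       383.0860     1,532.3438
  Σ                    405.9027     1,576.8993
P = 405.9027; D_Mac = 3.88492 yrs; D_mod = 3.88492/(1+0.0735) = 3.61893 yrs.
ΔP/P ≈ -D_mod · Δy = -3.61893 × (-0.022) = +0.079616 = +7.9616%.

+7.962%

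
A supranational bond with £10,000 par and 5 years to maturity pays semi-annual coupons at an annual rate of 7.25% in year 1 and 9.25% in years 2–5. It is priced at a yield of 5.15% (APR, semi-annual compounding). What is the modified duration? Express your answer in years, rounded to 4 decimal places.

4.1450 years

Periodic yield y = 0.02575. First find Macaulay duration:
  t   CF        PV=CF/(1+0.02575)^t    t·PV
  1       362.50       353.4000       353.4000
  2       362.50       344.5283       689.0567
  3       462.50       428.5359     1,285.6076
  4       462.50       417.7781     1,671.1123
  5       462.50       407.2903     2,036.4517
  6       462.50       397.0659     2,382.3954
  7       462.50       387.0981     2,709.6868
  8       462.50       377.3806     3,019.0445
  9       462.50       367.9070     3,311.1627
  10   10,462.50     8,113.7237    81,137.2370
  Σ                 11,594.7078    98,595.1545
P = 11,594.7078; Macaulay duration = 98,595.1545 / 11,594.7078 = 8.50346 half-year periods = 4.25173 years.
Modified duration = D_Mac / (1 + y) = 4.25173 / 1.02575 = 4.14500 years.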